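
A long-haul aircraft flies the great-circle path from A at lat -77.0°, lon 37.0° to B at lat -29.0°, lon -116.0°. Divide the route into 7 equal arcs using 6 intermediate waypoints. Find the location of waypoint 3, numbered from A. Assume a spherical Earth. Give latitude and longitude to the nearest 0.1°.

≈ lat -70.0°, lon -104.0°

Write both endpoints as unit vectors p₁, p₂ with components (cos φ cos λ, cos φ sin λ, sin φ).
The central angle between the endpoints is δ = arccos(p₁·p₂) ≈ 1.269 rad (72.7°).
Interpolate at f = 3/7 with slerp weights a = sin((1−f)δ)/sin δ ≈ 0.695, b = sin(fδ)/sin δ ≈ 0.542.
p = a·p₁ + b·p₂ ≈ (-0.083, -0.332, -0.940); φ = arcsin(p_z) ≈ -69.99°, λ = atan2(p_y, p_x) ≈ -104.04°.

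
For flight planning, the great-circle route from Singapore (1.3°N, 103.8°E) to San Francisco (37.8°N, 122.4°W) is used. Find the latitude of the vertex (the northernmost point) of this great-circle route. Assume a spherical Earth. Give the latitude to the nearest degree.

The great circle lies in the plane with unit normal n̂ = (p₁ × p₂)/|p₁ × p₂|.
Here n̂_z ≈ +0.674; the vertex latitude is φ_max = arccos|n̂_z| ≈ 47.6°.
Check via Clairaut: cos φ_max = |cos φ₁| · sin C = cos(1.3°)·sin(42.4°) ≈ 0.674, again giving ≈ 47.6°.

≈ 48°N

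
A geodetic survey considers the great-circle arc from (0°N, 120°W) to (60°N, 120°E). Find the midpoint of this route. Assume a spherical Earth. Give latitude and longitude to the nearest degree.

Write both endpoints as unit vectors p₁, p₂ with components (cos φ cos λ, cos φ sin λ, sin φ).
The central angle between the endpoints is δ = arccos(p₁·p₂) ≈ 1.823 rad (104.5°).
Interpolate at f = 1/2 with slerp weights a = sin((1−f)δ)/sin δ ≈ 0.816, b = sin(fδ)/sin δ ≈ 0.816.
p = a·p₁ + b·p₂ ≈ (-0.612, -0.354, 0.707); φ = arcsin(p_z) ≈ 45.00°, λ = atan2(p_y, p_x) ≈ -150.00°.

≈ (45°N, 150°W)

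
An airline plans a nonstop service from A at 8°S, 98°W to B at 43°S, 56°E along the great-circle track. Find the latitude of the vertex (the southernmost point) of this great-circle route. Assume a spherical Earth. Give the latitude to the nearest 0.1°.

The great circle lies in the plane with unit normal n̂ = (p₁ × p₂)/|p₁ × p₂|.
Here n̂_z ≈ +0.382; the vertex latitude is φ_max = arccos|n̂_z| ≈ 67.5°.
Check via Clairaut: cos φ_max = |cos φ₁| · sin C = cos(8.0°)·sin(157.3°) ≈ 0.382, again giving ≈ 67.5°.

≈ 67.5°S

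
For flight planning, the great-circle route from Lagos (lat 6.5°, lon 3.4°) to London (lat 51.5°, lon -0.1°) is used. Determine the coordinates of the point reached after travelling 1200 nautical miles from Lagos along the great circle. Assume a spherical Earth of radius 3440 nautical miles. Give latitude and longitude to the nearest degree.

≈ lat 26°, lon 2°

The haversine formula gives a central angle δ ≈ 0.787 rad (45.1°) between the endpoints. The total great-circle distance is δ·R ≈ 0.787 × 3440 ≈ 2707 nmi, so the target fraction is f = 1200/2707 ≈ 0.443.
Interpolate at f ≈ 0.443 with slerp weights a = sin((1−f)δ)/sin δ ≈ 0.599, b = sin(fδ)/sin δ ≈ 0.483.
p = a·p₁ + b·p₂ ≈ (0.895, 0.035, 0.446); φ = arcsin(p_z) ≈ 26.46°, λ = atan2(p_y, p_x) ≈ 2.23°.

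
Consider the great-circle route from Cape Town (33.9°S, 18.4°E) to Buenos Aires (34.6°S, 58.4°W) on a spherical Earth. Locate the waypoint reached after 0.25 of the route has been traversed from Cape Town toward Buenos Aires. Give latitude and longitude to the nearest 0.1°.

≈ 39.0°S, 0.2°E

Convert each endpoint to a unit vector on the sphere (x = cos φ cos λ, y = cos φ sin λ, z = sin φ).
The central angle between the endpoints is δ = arccos(p₁·p₂) ≈ 1.078 rad (61.8°).
Interpolate at f = 0.25 with slerp weights a = sin((1−f)δ)/sin δ ≈ 0.821, b = sin(fδ)/sin δ ≈ 0.302.
p = a·p₁ + b·p₂ ≈ (0.777, 0.003, -0.630); φ = arcsin(p_z) ≈ -39.02°, λ = atan2(p_y, p_x) ≈ 0.24°.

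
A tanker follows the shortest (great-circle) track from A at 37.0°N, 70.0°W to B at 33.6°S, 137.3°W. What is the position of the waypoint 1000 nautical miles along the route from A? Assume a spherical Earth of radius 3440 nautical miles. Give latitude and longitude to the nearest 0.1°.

≈ 25.5°N, 84.2°W

The haversine formula gives a central angle δ ≈ 1.647 rad (94.4°) between the endpoints. The total great-circle distance is δ·R ≈ 1.647 × 3440 ≈ 5666 nmi, so the target fraction is f = 1000/5666 ≈ 0.176.
Interpolate at f ≈ 0.176 with slerp weights a = sin((1−f)δ)/sin δ ≈ 0.980, b = sin(fδ)/sin δ ≈ 0.287.
p = a·p₁ + b·p₂ ≈ (0.092, -0.898, 0.431); φ = arcsin(p_z) ≈ 25.51°, λ = atan2(p_y, p_x) ≈ -84.17°.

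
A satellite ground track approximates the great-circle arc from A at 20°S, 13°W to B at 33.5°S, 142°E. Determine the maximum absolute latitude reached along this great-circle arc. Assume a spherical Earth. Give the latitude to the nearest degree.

≈ 67°S

The great circle lies in the plane with unit normal n̂ = (p₁ × p₂)/|p₁ × p₂|.
Here n̂_z ≈ +0.388; the vertex latitude is φ_max = arccos|n̂_z| ≈ 67.2°.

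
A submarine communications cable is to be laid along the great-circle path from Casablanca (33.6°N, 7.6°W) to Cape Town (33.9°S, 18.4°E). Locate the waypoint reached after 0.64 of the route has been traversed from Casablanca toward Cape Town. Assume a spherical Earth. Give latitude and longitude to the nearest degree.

From cos δ = sin φ₁ sin φ₂ + cos φ₁ cos φ₂ cos Δλ, the central angle is δ ≈ 1.253 rad (71.8°).
Interpolate at f = 0.64 with slerp weights a = sin((1−f)δ)/sin δ ≈ 0.459, b = sin(fδ)/sin δ ≈ 0.757.
p = a·p₁ + b·p₂ ≈ (0.975, 0.148, -0.168); φ = arcsin(p_z) ≈ -9.67°, λ = atan2(p_y, p_x) ≈ 8.61°.

≈ 10°S, 9°E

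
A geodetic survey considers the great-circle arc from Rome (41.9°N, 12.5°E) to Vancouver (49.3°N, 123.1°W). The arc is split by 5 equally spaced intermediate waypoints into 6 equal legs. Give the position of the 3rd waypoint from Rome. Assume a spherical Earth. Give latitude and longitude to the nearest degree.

Write both endpoints as unit vectors p₁, p₂ with components (cos φ cos λ, cos φ sin λ, sin φ).
The central angle between the endpoints is δ = arccos(p₁·p₂) ≈ 1.411 rad (80.8°).
Interpolate at f = 3/6 with slerp weights a = sin((1−f)δ)/sin δ ≈ 0.657, b = sin(fδ)/sin δ ≈ 0.657.
p = a·p₁ + b·p₂ ≈ (0.243, -0.253, 0.936); φ = arcsin(p_z) ≈ 69.45°, λ = atan2(p_y, p_x) ≈ -46.11°.

≈ 69°N, 46°W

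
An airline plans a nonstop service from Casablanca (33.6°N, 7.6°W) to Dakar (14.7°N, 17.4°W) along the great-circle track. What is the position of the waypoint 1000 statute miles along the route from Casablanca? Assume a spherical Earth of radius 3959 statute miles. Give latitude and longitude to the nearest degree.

The haversine formula gives a central angle δ ≈ 0.364 rad (20.9°) between the endpoints. The total great-circle distance is δ·R ≈ 0.364 × 3959 ≈ 1443 mi, so the target fraction is f = 1000/1443 ≈ 0.693.
Interpolate at f ≈ 0.693 with slerp weights a = sin((1−f)δ)/sin δ ≈ 0.313, b = sin(fδ)/sin δ ≈ 0.701.
p = a·p₁ + b·p₂ ≈ (0.906, -0.237, 0.351); φ = arcsin(p_z) ≈ 20.56°, λ = atan2(p_y, p_x) ≈ -14.68°.

≈ 21°N, 15°W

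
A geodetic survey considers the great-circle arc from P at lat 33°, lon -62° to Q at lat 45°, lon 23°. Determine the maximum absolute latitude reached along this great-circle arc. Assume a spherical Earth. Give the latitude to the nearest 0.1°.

The great circle lies in the plane with unit normal n̂ = (p₁ × p₂)/|p₁ × p₂|.
Here n̂_z ≈ +0.657; the vertex latitude is φ_max = arccos|n̂_z| ≈ 48.9°.
Check via Clairaut: cos φ_max = |cos φ₁| · sin C = cos(33.0°)·sin(51.5°) ≈ 0.657, again giving ≈ 48.9°.

≈ 48.9°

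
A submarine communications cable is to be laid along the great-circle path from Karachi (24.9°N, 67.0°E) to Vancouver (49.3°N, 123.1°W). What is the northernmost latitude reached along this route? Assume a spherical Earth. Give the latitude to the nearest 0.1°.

≈ 83.8°N

The great circle lies in the plane with unit normal n̂ = (p₁ × p₂)/|p₁ × p₂|.
Here n̂_z ≈ +0.108; the vertex latitude is φ_max = arccos|n̂_z| ≈ 83.8°.
Check via Clairaut: cos φ_max = |cos φ₁| · sin C = cos(24.9°)·sin(6.8°) ≈ 0.108, again giving ≈ 83.8°.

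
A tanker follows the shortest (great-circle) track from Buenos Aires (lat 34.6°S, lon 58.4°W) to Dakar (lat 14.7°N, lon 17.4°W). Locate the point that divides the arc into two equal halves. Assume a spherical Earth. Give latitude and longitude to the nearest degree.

≈ lat 11°S, lon 36°W

Convert each endpoint to a unit vector on the sphere (x = cos φ cos λ, y = cos φ sin λ, z = sin φ).
The central angle between the endpoints is δ = arccos(p₁·p₂) ≈ 1.096 rad (62.8°).
Interpolate at f = 1/2 with slerp weights a = sin((1−f)δ)/sin δ ≈ 0.586, b = sin(fδ)/sin δ ≈ 0.586.
p = a·p₁ + b·p₂ ≈ (0.793, -0.580, -0.184); φ = arcsin(p_z) ≈ -10.60°, λ = atan2(p_y, p_x) ≈ -36.18°.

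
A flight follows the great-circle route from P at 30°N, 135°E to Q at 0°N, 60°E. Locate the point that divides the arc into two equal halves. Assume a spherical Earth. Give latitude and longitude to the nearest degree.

The haversine formula gives a central angle δ ≈ 1.345 rad (77.0°) between the endpoints.
Interpolate at f = 1/2 with slerp weights a = sin((1−f)δ)/sin δ ≈ 0.639, b = sin(fδ)/sin δ ≈ 0.639.
p = a·p₁ + b·p₂ ≈ (-0.072, 0.945, 0.320); φ = arcsin(p_z) ≈ 18.64°, λ = atan2(p_y, p_x) ≈ 94.35°.

≈ 19°N, 94°E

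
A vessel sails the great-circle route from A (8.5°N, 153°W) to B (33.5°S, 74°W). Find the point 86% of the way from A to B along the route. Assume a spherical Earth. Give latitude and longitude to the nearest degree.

The haversine formula gives a central angle δ ≈ 1.495 rad (85.7°) between the endpoints.
Interpolate at f = 0.86 with slerp weights a = sin((1−f)δ)/sin δ ≈ 0.208, b = sin(fδ)/sin δ ≈ 0.962.
p = a·p₁ + b·p₂ ≈ (0.038, -0.865, -0.500); φ = arcsin(p_z) ≈ -30.03°, λ = atan2(p_y, p_x) ≈ -87.51°.

≈ (30°S, 88°W)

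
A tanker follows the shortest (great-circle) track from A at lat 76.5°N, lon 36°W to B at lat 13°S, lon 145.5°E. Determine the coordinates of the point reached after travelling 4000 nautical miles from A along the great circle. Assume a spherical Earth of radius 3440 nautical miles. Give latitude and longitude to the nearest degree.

The haversine formula gives a central angle δ ≈ 2.033 rad (116.5°) between the endpoints. The total great-circle distance is δ·R ≈ 2.033 × 3440 ≈ 6994 nmi, so the target fraction is f = 4000/6994 ≈ 0.572.
Interpolate at f ≈ 0.572 with slerp weights a = sin((1−f)δ)/sin δ ≈ 0.854, b = sin(fδ)/sin δ ≈ 1.026.
p = a·p₁ + b·p₂ ≈ (-0.662, 0.449, 0.600); φ = arcsin(p_z) ≈ 36.87°, λ = atan2(p_y, p_x) ≈ 145.87°.

≈ lat 37°N, lon 146°E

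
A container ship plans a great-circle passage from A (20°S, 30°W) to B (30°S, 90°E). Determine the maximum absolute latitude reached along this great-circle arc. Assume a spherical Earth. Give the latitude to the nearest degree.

The great circle lies in the plane with unit normal n̂ = (p₁ × p₂)/|p₁ × p₂|.
Here n̂_z ≈ +0.725; the vertex latitude is φ_max = arccos|n̂_z| ≈ 43.5°.
Check via Clairaut: cos φ_max = |cos φ₁| · sin C = cos(20.0°)·sin(129.5°) ≈ 0.725, again giving ≈ 43.5°.

≈ 44°S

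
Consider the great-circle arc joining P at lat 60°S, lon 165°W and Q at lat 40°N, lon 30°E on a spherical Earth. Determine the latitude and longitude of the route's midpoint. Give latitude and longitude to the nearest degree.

From cos δ = sin φ₁ sin φ₂ + cos φ₁ cos φ₂ cos Δλ, the central angle is δ ≈ 2.756 rad (157.9°).
Interpolate at f = 1/2 with slerp weights a = sin((1−f)δ)/sin δ ≈ 2.611, b = sin(fδ)/sin δ ≈ 2.611.
p = a·p₁ + b·p₂ ≈ (0.471, 0.662, -0.583); φ = arcsin(p_z) ≈ -35.65°, λ = atan2(p_y, p_x) ≈ 54.57°.

≈ lat 36°S, lon 55°E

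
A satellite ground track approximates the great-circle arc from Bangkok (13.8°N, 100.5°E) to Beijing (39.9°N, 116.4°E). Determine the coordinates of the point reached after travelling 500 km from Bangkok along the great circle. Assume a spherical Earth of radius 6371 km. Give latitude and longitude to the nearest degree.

From cos δ = sin φ₁ sin φ₂ + cos φ₁ cos φ₂ cos Δλ, the central angle is δ ≈ 0.517 rad (29.6°). The total great-circle distance is δ·R ≈ 0.517 × 6371 ≈ 3291 km, so the target fraction is f = 500/3291 ≈ 0.152.
Interpolate at f ≈ 0.152 with slerp weights a = sin((1−f)δ)/sin δ ≈ 0.859, b = sin(fδ)/sin δ ≈ 0.159.
p = a·p₁ + b·p₂ ≈ (-0.206, 0.929, 0.307); φ = arcsin(p_z) ≈ 17.86°, λ = atan2(p_y, p_x) ≈ 102.51°.

≈ (18°N, 103°E)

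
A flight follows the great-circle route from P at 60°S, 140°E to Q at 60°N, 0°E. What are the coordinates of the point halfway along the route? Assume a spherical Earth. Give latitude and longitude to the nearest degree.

Write both endpoints as unit vectors p₁, p₂ with components (cos φ cos λ, cos φ sin λ, sin φ).
The central angle between the endpoints is δ = arccos(p₁·p₂) ≈ 2.798 rad (160.3°).
Interpolate at f = 1/2 with slerp weights a = sin((1−f)δ)/sin δ ≈ 2.924, b = sin(fδ)/sin δ ≈ 2.924.
p = a·p₁ + b·p₂ ≈ (0.342, 0.940, 0.000); φ = arcsin(p_z) ≈ 0.00°, λ = atan2(p_y, p_x) ≈ 70.00°.

≈ 0°N, 70°E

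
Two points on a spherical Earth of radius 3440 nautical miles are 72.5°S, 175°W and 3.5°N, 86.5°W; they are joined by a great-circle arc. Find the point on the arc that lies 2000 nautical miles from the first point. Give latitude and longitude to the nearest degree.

From cos δ = sin φ₁ sin φ₂ + cos φ₁ cos φ₂ cos Δλ, the central angle is δ ≈ 1.621 rad (92.9°). The total great-circle distance is δ·R ≈ 1.621 × 3440 ≈ 5577 nmi, so the target fraction is f = 2000/5577 ≈ 0.359.
Interpolate at f ≈ 0.359 with slerp weights a = sin((1−f)δ)/sin δ ≈ 0.863, b = sin(fδ)/sin δ ≈ 0.550.
p = a·p₁ + b·p₂ ≈ (-0.225, -0.570, -0.790); φ = arcsin(p_z) ≈ -52.17°, λ = atan2(p_y, p_x) ≈ -111.54°.

≈ 52°S, 112°W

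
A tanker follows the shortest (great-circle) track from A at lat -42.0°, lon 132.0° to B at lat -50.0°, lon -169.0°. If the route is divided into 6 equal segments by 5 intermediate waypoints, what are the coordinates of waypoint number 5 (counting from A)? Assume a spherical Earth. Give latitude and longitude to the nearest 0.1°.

Write both endpoints as unit vectors p₁, p₂ with components (cos φ cos λ, cos φ sin λ, sin φ).
The central angle between the endpoints is δ = arccos(p₁·p₂) ≈ 0.710 rad (40.7°).
Interpolate at f = 5/6 with slerp weights a = sin((1−f)δ)/sin δ ≈ 0.181, b = sin(fδ)/sin δ ≈ 0.856.
p = a·p₁ + b·p₂ ≈ (-0.630, -0.005, -0.777); φ = arcsin(p_z) ≈ -50.95°, λ = atan2(p_y, p_x) ≈ -179.55°.

≈ lat -51.0°, lon -179.6°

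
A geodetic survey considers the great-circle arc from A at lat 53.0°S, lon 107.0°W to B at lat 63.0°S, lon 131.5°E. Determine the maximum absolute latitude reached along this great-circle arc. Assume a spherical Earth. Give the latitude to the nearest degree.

The great circle lies in the plane with unit normal n̂ = (p₁ × p₂)/|p₁ × p₂|.
Here n̂_z ≈ -0.283; the vertex latitude is φ_max = arccos|n̂_z| ≈ 73.5°.
Check via Clairaut: cos φ_max = |cos φ₁| · sin C = cos(53.0°)·sin(151.9°) ≈ 0.283, again giving ≈ 73.5°.

≈ 74°S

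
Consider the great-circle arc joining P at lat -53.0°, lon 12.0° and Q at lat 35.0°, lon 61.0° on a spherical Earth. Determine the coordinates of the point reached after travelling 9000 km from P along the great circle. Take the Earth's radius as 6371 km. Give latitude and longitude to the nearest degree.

≈ lat 20°, lon 53°

Convert each endpoint to a unit vector on the sphere (x = cos φ cos λ, y = cos φ sin λ, z = sin φ).
The central angle between the endpoints is δ = arccos(p₁·p₂) ≈ 1.706 rad (97.7°). The total great-circle distance is δ·R ≈ 1.706 × 6371 ≈ 10868 km, so the target fraction is f = 9000/10868 ≈ 0.828.
Interpolate at f ≈ 0.828 with slerp weights a = sin((1−f)δ)/sin δ ≈ 0.292, b = sin(fδ)/sin δ ≈ 0.997.
p = a·p₁ + b·p₂ ≈ (0.567, 0.751, 0.339); φ = arcsin(p_z) ≈ 19.80°, λ = atan2(p_y, p_x) ≈ 52.91°.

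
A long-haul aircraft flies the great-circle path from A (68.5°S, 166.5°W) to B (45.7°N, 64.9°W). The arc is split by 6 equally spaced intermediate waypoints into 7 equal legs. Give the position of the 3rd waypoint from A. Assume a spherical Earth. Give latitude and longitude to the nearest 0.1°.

Write both endpoints as unit vectors p₁, p₂ with components (cos φ cos λ, cos φ sin λ, sin φ).
The central angle between the endpoints is δ = arccos(p₁·p₂) ≈ 2.371 rad (135.8°).
Interpolate at f = 3/7 with slerp weights a = sin((1−f)δ)/sin δ ≈ 1.402, b = sin(fδ)/sin δ ≈ 1.220.
p = a·p₁ + b·p₂ ≈ (-0.138, -0.892, -0.431); φ = arcsin(p_z) ≈ -25.54°, λ = atan2(p_y, p_x) ≈ -98.81°.

≈ (25.5°S, 98.8°W)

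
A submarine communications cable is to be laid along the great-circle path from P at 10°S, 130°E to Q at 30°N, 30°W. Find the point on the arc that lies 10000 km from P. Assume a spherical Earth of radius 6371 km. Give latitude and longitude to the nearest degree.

Convert each endpoint to a unit vector on the sphere (x = cos φ cos λ, y = cos φ sin λ, z = sin φ).
The central angle between the endpoints is δ = arccos(p₁·p₂) ≈ 2.664 rad (152.7°). The total great-circle distance is δ·R ≈ 2.664 × 6371 ≈ 16974 km, so the target fraction is f = 10000/16974 ≈ 0.589.
Interpolate at f ≈ 0.589 with slerp weights a = sin((1−f)δ)/sin δ ≈ 1.935, b = sin(fδ)/sin δ ≈ 2.177.
p = a·p₁ + b·p₂ ≈ (0.408, 0.517, 0.753); φ = arcsin(p_z) ≈ 48.81°, λ = atan2(p_y, p_x) ≈ 51.73°.

≈ 49°N, 52°E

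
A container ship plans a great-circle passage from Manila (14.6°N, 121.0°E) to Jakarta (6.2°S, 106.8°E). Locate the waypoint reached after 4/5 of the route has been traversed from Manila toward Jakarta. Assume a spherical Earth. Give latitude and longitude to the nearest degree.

≈ 2°S, 110°E

Write both endpoints as unit vectors p₁, p₂ with components (cos φ cos λ, cos φ sin λ, sin φ).
The central angle between the endpoints is δ = arccos(p₁·p₂) ≈ 0.438 rad (25.1°).
Interpolate at f = 4/5 with slerp weights a = sin((1−f)δ)/sin δ ≈ 0.206, b = sin(fδ)/sin δ ≈ 0.809.
p = a·p₁ + b·p₂ ≈ (-0.335, 0.941, -0.035); φ = arcsin(p_z) ≈ -2.03°, λ = atan2(p_y, p_x) ≈ 109.61°.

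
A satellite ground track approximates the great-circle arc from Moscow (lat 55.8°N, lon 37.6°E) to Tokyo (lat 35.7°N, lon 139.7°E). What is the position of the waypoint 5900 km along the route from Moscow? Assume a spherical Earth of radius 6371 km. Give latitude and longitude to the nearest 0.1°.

Convert each endpoint to a unit vector on the sphere (x = cos φ cos λ, y = cos φ sin λ, z = sin φ).
The central angle between the endpoints is δ = arccos(p₁·p₂) ≈ 1.173 rad (67.2°). The total great-circle distance is δ·R ≈ 1.173 × 6371 ≈ 7476 km, so the target fraction is f = 5900/7476 ≈ 0.789.
Interpolate at f ≈ 0.789 with slerp weights a = sin((1−f)δ)/sin δ ≈ 0.266, b = sin(fδ)/sin δ ≈ 0.867.
p = a·p₁ + b·p₂ ≈ (-0.419, 0.546, 0.725); φ = arcsin(p_z) ≈ 46.51°, λ = atan2(p_y, p_x) ≈ 127.46°.

≈ lat 46.5°N, lon 127.5°E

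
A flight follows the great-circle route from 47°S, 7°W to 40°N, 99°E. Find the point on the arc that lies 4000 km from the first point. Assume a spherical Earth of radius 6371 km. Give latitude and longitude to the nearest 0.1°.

≈ 26.6°S, 30.8°E

Write both endpoints as unit vectors p₁, p₂ with components (cos φ cos λ, cos φ sin λ, sin φ).
The central angle between the endpoints is δ = arccos(p₁·p₂) ≈ 2.232 rad (127.9°). The total great-circle distance is δ·R ≈ 2.232 × 6371 ≈ 14220 km, so the target fraction is f = 4000/14220 ≈ 0.281.
Interpolate at f ≈ 0.281 with slerp weights a = sin((1−f)δ)/sin δ ≈ 1.266, b = sin(fδ)/sin δ ≈ 0.744.
p = a·p₁ + b·p₂ ≈ (0.768, 0.458, -0.448); φ = arcsin(p_z) ≈ -26.60°, λ = atan2(p_y, p_x) ≈ 30.80°.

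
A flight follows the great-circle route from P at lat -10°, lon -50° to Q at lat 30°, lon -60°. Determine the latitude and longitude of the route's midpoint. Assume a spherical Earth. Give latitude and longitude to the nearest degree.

≈ lat 10°, lon -55°

Convert each endpoint to a unit vector on the sphere (x = cos φ cos λ, y = cos φ sin λ, z = sin φ).
The central angle between the endpoints is δ = arccos(p₁·p₂) ≈ 0.718 rad (41.1°).
Interpolate at f = 1/2 with slerp weights a = sin((1−f)δ)/sin δ ≈ 0.534, b = sin(fδ)/sin δ ≈ 0.534.
p = a·p₁ + b·p₂ ≈ (0.569, -0.803, 0.174); φ = arcsin(p_z) ≈ 10.04°, λ = atan2(p_y, p_x) ≈ -54.68°.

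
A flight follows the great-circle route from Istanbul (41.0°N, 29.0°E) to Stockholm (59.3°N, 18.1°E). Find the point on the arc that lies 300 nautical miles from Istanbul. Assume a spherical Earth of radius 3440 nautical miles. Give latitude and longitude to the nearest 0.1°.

Convert each endpoint to a unit vector on the sphere (x = cos φ cos λ, y = cos φ sin λ, z = sin φ).
The central angle between the endpoints is δ = arccos(p₁·p₂) ≈ 0.341 rad (19.5°). The total great-circle distance is δ·R ≈ 0.341 × 3440 ≈ 1172 nmi, so the target fraction is f = 300/1172 ≈ 0.256.
Interpolate at f ≈ 0.256 with slerp weights a = sin((1−f)δ)/sin δ ≈ 0.751, b = sin(fδ)/sin δ ≈ 0.261.
p = a·p₁ + b·p₂ ≈ (0.622, 0.316, 0.716); φ = arcsin(p_z) ≈ 45.77°, λ = atan2(p_y, p_x) ≈ 26.93°.

≈ (45.8°N, 26.9°E)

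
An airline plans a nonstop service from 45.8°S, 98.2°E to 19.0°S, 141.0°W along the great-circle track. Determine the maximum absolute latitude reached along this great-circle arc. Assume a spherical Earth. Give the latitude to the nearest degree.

≈ 55°S

The great circle lies in the plane with unit normal n̂ = (p₁ × p₂)/|p₁ × p₂|.
Here n̂_z ≈ +0.569; the vertex latitude is φ_max = arccos|n̂_z| ≈ 55.3°.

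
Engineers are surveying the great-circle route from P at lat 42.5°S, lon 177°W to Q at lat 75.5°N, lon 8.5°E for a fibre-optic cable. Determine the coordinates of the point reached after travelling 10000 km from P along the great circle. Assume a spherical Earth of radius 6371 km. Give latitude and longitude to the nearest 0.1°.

≈ lat 47.4°N, lon 179.3°E

Convert each endpoint to a unit vector on the sphere (x = cos φ cos λ, y = cos φ sin λ, z = sin φ).
The central angle between the endpoints is δ = arccos(p₁·p₂) ≈ 2.564 rad (146.9°). The total great-circle distance is δ·R ≈ 2.564 × 6371 ≈ 16336 km, so the target fraction is f = 10000/16336 ≈ 0.612.
Interpolate at f ≈ 0.612 with slerp weights a = sin((1−f)δ)/sin δ ≈ 1.536, b = sin(fδ)/sin δ ≈ 1.832.
p = a·p₁ + b·p₂ ≈ (-0.677, 0.009, 0.736); φ = arcsin(p_z) ≈ 47.37°, λ = atan2(p_y, p_x) ≈ 179.28°.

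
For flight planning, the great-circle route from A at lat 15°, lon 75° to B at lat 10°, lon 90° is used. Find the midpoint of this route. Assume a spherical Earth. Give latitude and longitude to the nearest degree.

≈ lat 13°, lon 83°

From cos δ = sin φ₁ sin φ₂ + cos φ₁ cos φ₂ cos Δλ, the central angle is δ ≈ 0.270 rad (15.5°).
Interpolate at f = 1/2 with slerp weights a = sin((1−f)δ)/sin δ ≈ 0.505, b = sin(fδ)/sin δ ≈ 0.505.
p = a·p₁ + b·p₂ ≈ (0.126, 0.968, 0.218); φ = arcsin(p_z) ≈ 12.60°, λ = atan2(p_y, p_x) ≈ 82.57°.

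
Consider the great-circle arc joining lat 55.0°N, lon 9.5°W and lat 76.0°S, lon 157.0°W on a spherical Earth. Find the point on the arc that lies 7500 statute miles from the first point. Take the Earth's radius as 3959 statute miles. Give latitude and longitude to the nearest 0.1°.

Convert each endpoint to a unit vector on the sphere (x = cos φ cos λ, y = cos φ sin λ, z = sin φ).
The central angle between the endpoints is δ = arccos(p₁·p₂) ≈ 2.719 rad (155.8°). The total great-circle distance is δ·R ≈ 2.719 × 3959 ≈ 10763 mi, so the target fraction is f = 7500/10763 ≈ 0.697.
Interpolate at f ≈ 0.697 with slerp weights a = sin((1−f)δ)/sin δ ≈ 1.788, b = sin(fδ)/sin δ ≈ 2.309.
p = a·p₁ + b·p₂ ≈ (0.497, -0.388, -0.776); φ = arcsin(p_z) ≈ -50.92°, λ = atan2(p_y, p_x) ≈ -37.94°.

≈ lat 50.9°S, lon 37.9°W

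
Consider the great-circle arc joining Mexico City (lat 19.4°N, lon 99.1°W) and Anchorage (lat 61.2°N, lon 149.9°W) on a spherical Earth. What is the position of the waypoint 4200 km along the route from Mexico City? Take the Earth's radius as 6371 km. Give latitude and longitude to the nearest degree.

≈ lat 51°N, lon 125°W

The haversine formula gives a central angle δ ≈ 0.954 rad (54.7°) between the endpoints. The total great-circle distance is δ·R ≈ 0.954 × 6371 ≈ 6079 km, so the target fraction is f = 4200/6079 ≈ 0.691.
Interpolate at f ≈ 0.691 with slerp weights a = sin((1−f)δ)/sin δ ≈ 0.356, b = sin(fδ)/sin δ ≈ 0.751.
p = a·p₁ + b·p₂ ≈ (-0.366, -0.513, 0.776); φ = arcsin(p_z) ≈ 50.92°, λ = atan2(p_y, p_x) ≈ -125.50°.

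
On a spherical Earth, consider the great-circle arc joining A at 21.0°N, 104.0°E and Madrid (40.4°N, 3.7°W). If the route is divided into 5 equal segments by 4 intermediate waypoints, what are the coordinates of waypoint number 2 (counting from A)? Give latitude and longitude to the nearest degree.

≈ 42°N, 70°E

Write both endpoints as unit vectors p₁, p₂ with components (cos φ cos λ, cos φ sin λ, sin φ).
The central angle between the endpoints is δ = arccos(p₁·p₂) ≈ 1.555 rad (89.1°).
Interpolate at f = 2/5 with slerp weights a = sin((1−f)δ)/sin δ ≈ 0.803, b = sin(fδ)/sin δ ≈ 0.583.
p = a·p₁ + b·p₂ ≈ (0.261, 0.699, 0.666); φ = arcsin(p_z) ≈ 41.72°, λ = atan2(p_y, p_x) ≈ 69.51°.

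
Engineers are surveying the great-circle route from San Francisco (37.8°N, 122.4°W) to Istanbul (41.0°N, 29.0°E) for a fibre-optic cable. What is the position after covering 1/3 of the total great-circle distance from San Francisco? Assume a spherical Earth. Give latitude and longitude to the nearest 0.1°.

≈ 65.7°N, 94.2°W

Convert each endpoint to a unit vector on the sphere (x = cos φ cos λ, y = cos φ sin λ, z = sin φ).
The central angle between the endpoints is δ = arccos(p₁·p₂) ≈ 1.693 rad (97.0°).
Interpolate at f = 1/3 with slerp weights a = sin((1−f)δ)/sin δ ≈ 0.910, b = sin(fδ)/sin δ ≈ 0.539.
p = a·p₁ + b·p₂ ≈ (-0.030, -0.410, 0.911); φ = arcsin(p_z) ≈ 65.71°, λ = atan2(p_y, p_x) ≈ -94.16°.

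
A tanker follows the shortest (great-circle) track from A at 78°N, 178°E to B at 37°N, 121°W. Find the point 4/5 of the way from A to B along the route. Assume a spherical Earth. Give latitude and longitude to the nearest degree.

≈ 46°N, 124°W

Convert each endpoint to a unit vector on the sphere (x = cos φ cos λ, y = cos φ sin λ, z = sin φ).
The central angle between the endpoints is δ = arccos(p₁·p₂) ≈ 0.838 rad (48.0°).
Interpolate at f = 4/5 with slerp weights a = sin((1−f)δ)/sin δ ≈ 0.224, b = sin(fδ)/sin δ ≈ 0.836.
p = a·p₁ + b·p₂ ≈ (-0.390, -0.571, 0.723); φ = arcsin(p_z) ≈ 46.26°, λ = atan2(p_y, p_x) ≈ -124.38°.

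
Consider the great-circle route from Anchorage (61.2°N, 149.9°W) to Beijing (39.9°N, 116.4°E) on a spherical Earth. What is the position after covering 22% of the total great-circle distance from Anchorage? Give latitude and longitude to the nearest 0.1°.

The haversine formula gives a central angle δ ≈ 1.002 rad (57.4°) between the endpoints.
Interpolate at f = 0.22 with slerp weights a = sin((1−f)δ)/sin δ ≈ 0.836, b = sin(fδ)/sin δ ≈ 0.260.
p = a·p₁ + b·p₂ ≈ (-0.437, -0.024, 0.899); φ = arcsin(p_z) ≈ 64.05°, λ = atan2(p_y, p_x) ≈ -176.90°.

≈ 64.0°N, 176.9°W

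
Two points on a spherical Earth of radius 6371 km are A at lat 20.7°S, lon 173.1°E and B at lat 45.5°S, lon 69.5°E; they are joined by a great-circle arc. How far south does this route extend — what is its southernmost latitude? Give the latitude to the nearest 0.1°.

≈ 50.2°S

The great circle lies in the plane with unit normal n̂ = (p₁ × p₂)/|p₁ × p₂|.
Here n̂_z ≈ -0.640; the vertex latitude is φ_max = arccos|n̂_z| ≈ 50.2°.
Check via Clairaut: cos φ_max = |cos φ₁| · sin C = cos(20.7°)·sin(136.8°) ≈ 0.640, again giving ≈ 50.2°.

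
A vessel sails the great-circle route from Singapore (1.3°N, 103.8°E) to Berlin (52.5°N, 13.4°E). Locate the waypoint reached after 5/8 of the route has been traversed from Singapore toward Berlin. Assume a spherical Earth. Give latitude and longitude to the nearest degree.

≈ 42°N, 61°E

From cos δ = sin φ₁ sin φ₂ + cos φ₁ cos φ₂ cos Δλ, the central angle is δ ≈ 1.557 rad (89.2°).
Interpolate at f = 5/8 with slerp weights a = sin((1−f)δ)/sin δ ≈ 0.551, b = sin(fδ)/sin δ ≈ 0.827.
p = a·p₁ + b·p₂ ≈ (0.358, 0.652, 0.668); φ = arcsin(p_z) ≈ 41.94°, λ = atan2(p_y, p_x) ≈ 61.22°.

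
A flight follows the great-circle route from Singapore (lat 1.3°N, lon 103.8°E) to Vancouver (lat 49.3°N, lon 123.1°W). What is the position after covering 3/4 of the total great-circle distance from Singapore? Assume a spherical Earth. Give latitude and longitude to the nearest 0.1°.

≈ lat 58.2°N, lon 170.7°W

Convert each endpoint to a unit vector on the sphere (x = cos φ cos λ, y = cos φ sin λ, z = sin φ).
The central angle between the endpoints is δ = arccos(p₁·p₂) ≈ 2.013 rad (115.4°).
Interpolate at f = 3/4 with slerp weights a = sin((1−f)δ)/sin δ ≈ 0.534, b = sin(fδ)/sin δ ≈ 1.105.
p = a·p₁ + b·p₂ ≈ (-0.521, -0.085, 0.850); φ = arcsin(p_z) ≈ 58.16°, λ = atan2(p_y, p_x) ≈ -170.71°.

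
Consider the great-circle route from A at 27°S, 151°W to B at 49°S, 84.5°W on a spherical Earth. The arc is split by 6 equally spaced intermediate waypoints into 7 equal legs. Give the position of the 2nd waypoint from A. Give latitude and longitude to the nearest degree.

Convert each endpoint to a unit vector on the sphere (x = cos φ cos λ, y = cos φ sin λ, z = sin φ).
The central angle between the endpoints is δ = arccos(p₁·p₂) ≈ 0.957 rad (54.8°).
Interpolate at f = 2/7 with slerp weights a = sin((1−f)δ)/sin δ ≈ 0.773, b = sin(fδ)/sin δ ≈ 0.330.
p = a·p₁ + b·p₂ ≈ (-0.581, -0.549, -0.600); φ = arcsin(p_z) ≈ -36.88°, λ = atan2(p_y, p_x) ≈ -136.61°.

≈ 37°S, 137°W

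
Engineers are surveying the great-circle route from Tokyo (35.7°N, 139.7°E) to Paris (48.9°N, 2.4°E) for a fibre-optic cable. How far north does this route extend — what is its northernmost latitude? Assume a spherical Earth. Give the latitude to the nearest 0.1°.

The great circle lies in the plane with unit normal n̂ = (p₁ × p₂)/|p₁ × p₂|.
Here n̂_z ≈ -0.362; the vertex latitude is φ_max = arccos|n̂_z| ≈ 68.7°.
Check via Clairaut: cos φ_max = |cos φ₁| · sin C = cos(35.7°)·sin(26.5°) ≈ 0.362, again giving ≈ 68.7°.

≈ 68.7°N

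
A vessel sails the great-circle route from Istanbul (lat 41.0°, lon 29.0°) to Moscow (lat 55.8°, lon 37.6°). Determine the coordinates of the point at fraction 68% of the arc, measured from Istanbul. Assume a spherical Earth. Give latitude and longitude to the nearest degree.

≈ lat 51°, lon 34°

Convert each endpoint to a unit vector on the sphere (x = cos φ cos λ, y = cos φ sin λ, z = sin φ).
The central angle between the endpoints is δ = arccos(p₁·p₂) ≈ 0.276 rad (15.8°).
Interpolate at f = 0.68 with slerp weights a = sin((1−f)δ)/sin δ ≈ 0.324, b = sin(fδ)/sin δ ≈ 0.685.
p = a·p₁ + b·p₂ ≈ (0.519, 0.353, 0.779); φ = arcsin(p_z) ≈ 51.14°, λ = atan2(p_y, p_x) ≈ 34.26°.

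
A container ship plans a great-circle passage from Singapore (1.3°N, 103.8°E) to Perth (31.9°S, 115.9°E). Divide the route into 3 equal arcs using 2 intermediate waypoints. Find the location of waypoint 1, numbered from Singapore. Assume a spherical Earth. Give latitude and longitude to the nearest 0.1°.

From cos δ = sin φ₁ sin φ₂ + cos φ₁ cos φ₂ cos Δλ, the central angle is δ ≈ 0.613 rad (35.1°).
Interpolate at f = 1/3 with slerp weights a = sin((1−f)δ)/sin δ ≈ 0.691, b = sin(fδ)/sin δ ≈ 0.353.
p = a·p₁ + b·p₂ ≈ (-0.296, 0.940, -0.171); φ = arcsin(p_z) ≈ -9.83°, λ = atan2(p_y, p_x) ≈ 107.45°.

≈ 9.8°S, 107.5°E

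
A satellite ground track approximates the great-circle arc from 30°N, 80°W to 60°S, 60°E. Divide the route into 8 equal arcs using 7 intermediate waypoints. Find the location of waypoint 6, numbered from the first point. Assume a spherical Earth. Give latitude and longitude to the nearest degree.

From cos δ = sin φ₁ sin φ₂ + cos φ₁ cos φ₂ cos Δλ, the central angle is δ ≈ 2.441 rad (139.9°).
Interpolate at f = 6/8 with slerp weights a = sin((1−f)δ)/sin δ ≈ 0.889, b = sin(fδ)/sin δ ≈ 1.500.
p = a·p₁ + b·p₂ ≈ (0.509, -0.109, -0.854); φ = arcsin(p_z) ≈ -58.65°, λ = atan2(p_y, p_x) ≈ -12.12°.

≈ 59°S, 12°W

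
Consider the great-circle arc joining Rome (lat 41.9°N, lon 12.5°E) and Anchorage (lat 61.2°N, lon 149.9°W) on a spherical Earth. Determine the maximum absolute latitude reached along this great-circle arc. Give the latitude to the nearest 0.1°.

≈ 83.6°N

The great circle lies in the plane with unit normal n̂ = (p₁ × p₂)/|p₁ × p₂|.
Here n̂_z ≈ -0.112; the vertex latitude is φ_max = arccos|n̂_z| ≈ 83.6°.
Check via Clairaut: cos φ_max = |cos φ₁| · sin C = cos(41.9°)·sin(8.6°) ≈ 0.112, again giving ≈ 83.6°.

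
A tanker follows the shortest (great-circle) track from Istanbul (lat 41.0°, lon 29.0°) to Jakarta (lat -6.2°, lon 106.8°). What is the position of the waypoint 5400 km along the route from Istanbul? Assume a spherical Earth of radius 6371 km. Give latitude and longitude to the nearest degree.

≈ lat 18°, lon 79°

Write both endpoints as unit vectors p₁, p₂ with components (cos φ cos λ, cos φ sin λ, sin φ).
The central angle between the endpoints is δ = arccos(p₁·p₂) ≈ 1.483 rad (85.0°). The total great-circle distance is δ·R ≈ 1.483 × 6371 ≈ 9448 km, so the target fraction is f = 5400/9448 ≈ 0.572.
Interpolate at f ≈ 0.572 with slerp weights a = sin((1−f)δ)/sin δ ≈ 0.596, b = sin(fδ)/sin δ ≈ 0.753.
p = a·p₁ + b·p₂ ≈ (0.177, 0.934, 0.310); φ = arcsin(p_z) ≈ 18.03°, λ = atan2(p_y, p_x) ≈ 79.27°.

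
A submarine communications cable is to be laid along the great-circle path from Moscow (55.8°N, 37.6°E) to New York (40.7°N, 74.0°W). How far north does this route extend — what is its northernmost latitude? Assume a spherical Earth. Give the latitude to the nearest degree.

≈ 65°N

The great circle lies in the plane with unit normal n̂ = (p₁ × p₂)/|p₁ × p₂|.
Here n̂_z ≈ -0.429; the vertex latitude is φ_max = arccos|n̂_z| ≈ 64.6°.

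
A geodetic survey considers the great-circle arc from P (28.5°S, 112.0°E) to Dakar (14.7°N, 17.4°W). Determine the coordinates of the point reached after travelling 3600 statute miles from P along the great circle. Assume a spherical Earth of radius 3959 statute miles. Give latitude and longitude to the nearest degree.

The haversine formula gives a central angle δ ≈ 2.292 rad (131.3°) between the endpoints. The total great-circle distance is δ·R ≈ 2.292 × 3959 ≈ 9076 mi, so the target fraction is f = 3600/9076 ≈ 0.397.
Interpolate at f ≈ 0.397 with slerp weights a = sin((1−f)δ)/sin δ ≈ 1.309, b = sin(fδ)/sin δ ≈ 1.051.
p = a·p₁ + b·p₂ ≈ (0.539, 0.762, -0.358); φ = arcsin(p_z) ≈ -20.96°, λ = atan2(p_y, p_x) ≈ 54.72°.

≈ (21°S, 55°E)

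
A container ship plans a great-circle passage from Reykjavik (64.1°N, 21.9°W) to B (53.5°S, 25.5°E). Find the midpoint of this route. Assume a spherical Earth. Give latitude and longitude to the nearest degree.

Convert each endpoint to a unit vector on the sphere (x = cos φ cos λ, y = cos φ sin λ, z = sin φ).
The central angle between the endpoints is δ = arccos(p₁·p₂) ≈ 2.150 rad (123.2°).
Interpolate at f = 1/2 with slerp weights a = sin((1−f)δ)/sin δ ≈ 1.051, b = sin(fδ)/sin δ ≈ 1.051.
p = a·p₁ + b·p₂ ≈ (0.990, 0.098, 0.101); φ = arcsin(p_z) ≈ 5.77°, λ = atan2(p_y, p_x) ≈ 5.65°.

≈ (6°N, 6°E)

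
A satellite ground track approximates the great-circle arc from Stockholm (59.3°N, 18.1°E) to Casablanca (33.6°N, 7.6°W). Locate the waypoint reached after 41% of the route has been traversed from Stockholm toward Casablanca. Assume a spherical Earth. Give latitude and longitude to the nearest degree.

Write both endpoints as unit vectors p₁, p₂ with components (cos φ cos λ, cos φ sin λ, sin φ).
The central angle between the endpoints is δ = arccos(p₁·p₂) ≈ 0.537 rad (30.8°).
Interpolate at f = 0.41 with slerp weights a = sin((1−f)δ)/sin δ ≈ 0.609, b = sin(fδ)/sin δ ≈ 0.427.
p = a·p₁ + b·p₂ ≈ (0.648, 0.050, 0.760); φ = arcsin(p_z) ≈ 49.46°, λ = atan2(p_y, p_x) ≈ 4.37°.

≈ 49°N, 4°E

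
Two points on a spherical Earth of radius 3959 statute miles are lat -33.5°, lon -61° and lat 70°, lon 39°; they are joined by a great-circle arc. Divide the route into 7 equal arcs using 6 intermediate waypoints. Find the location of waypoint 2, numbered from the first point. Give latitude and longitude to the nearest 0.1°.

≈ lat -0.3°, lon -47.2°

Write both endpoints as unit vectors p₁, p₂ with components (cos φ cos λ, cos φ sin λ, sin φ).
The central angle between the endpoints is δ = arccos(p₁·p₂) ≈ 2.175 rad (124.6°).
Interpolate at f = 2/7 with slerp weights a = sin((1−f)δ)/sin δ ≈ 1.215, b = sin(fδ)/sin δ ≈ 0.708.
p = a·p₁ + b·p₂ ≈ (0.679, -0.734, -0.006); φ = arcsin(p_z) ≈ -0.33°, λ = atan2(p_y, p_x) ≈ -47.21°.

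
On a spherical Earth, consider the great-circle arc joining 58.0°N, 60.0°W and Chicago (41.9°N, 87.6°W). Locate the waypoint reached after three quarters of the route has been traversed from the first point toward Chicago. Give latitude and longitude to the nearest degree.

≈ 46°N, 82°W

The haversine formula gives a central angle δ ≈ 0.413 rad (23.7°) between the endpoints.
Interpolate at f = 3/4 with slerp weights a = sin((1−f)δ)/sin δ ≈ 0.257, b = sin(fδ)/sin δ ≈ 0.759.
p = a·p₁ + b·p₂ ≈ (0.092, -0.683, 0.725); φ = arcsin(p_z) ≈ 46.47°, λ = atan2(p_y, p_x) ≈ -82.35°.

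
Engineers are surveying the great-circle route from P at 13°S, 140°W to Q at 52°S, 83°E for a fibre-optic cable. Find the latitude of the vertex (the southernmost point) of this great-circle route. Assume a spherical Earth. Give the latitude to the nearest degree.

≈ 65°S

The great circle lies in the plane with unit normal n̂ = (p₁ × p₂)/|p₁ × p₂|.
Here n̂_z ≈ -0.424; the vertex latitude is φ_max = arccos|n̂_z| ≈ 64.9°.
Check via Clairaut: cos φ_max = |cos φ₁| · sin C = cos(13.0°)·sin(154.2°) ≈ 0.424, again giving ≈ 64.9°.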